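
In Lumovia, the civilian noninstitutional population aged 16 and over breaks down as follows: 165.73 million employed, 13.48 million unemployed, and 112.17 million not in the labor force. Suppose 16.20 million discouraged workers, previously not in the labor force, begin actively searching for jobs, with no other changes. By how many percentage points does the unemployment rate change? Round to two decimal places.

Initially, labor force = 165.73 + 13.48 = 179.21 million, so u = 13.48/179.21 = 7.52%.
After the change, unemployed and labor force both rise by 16.20 → E = 165.73, U = 29.68, labor force = 195.41 million.
New unemployment rate = 29.68 / 195.41 = 15.19%.
Change = 15.19% − 7.52% = +7.67 percentage points.

The unemployment rate changes by +7.67 percentage points.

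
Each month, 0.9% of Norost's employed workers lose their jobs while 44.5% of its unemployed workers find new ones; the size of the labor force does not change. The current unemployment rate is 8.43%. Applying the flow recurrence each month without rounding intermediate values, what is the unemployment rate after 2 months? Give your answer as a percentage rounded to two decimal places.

With a fixed labor force, u_{t+1} = u_t + s·(1−u_t) − f·u_t = u_t·(1−s−f) + s.
Here 1−s−f = 0.546 and s = 0.009.
u_1 = 0.084300 × 0.546 + 0.009 = 0.055028.
u_2 = 0.055028 × 0.546 + 0.009 = 0.039045.

Unemployment rate after two months ≈ 3.90%.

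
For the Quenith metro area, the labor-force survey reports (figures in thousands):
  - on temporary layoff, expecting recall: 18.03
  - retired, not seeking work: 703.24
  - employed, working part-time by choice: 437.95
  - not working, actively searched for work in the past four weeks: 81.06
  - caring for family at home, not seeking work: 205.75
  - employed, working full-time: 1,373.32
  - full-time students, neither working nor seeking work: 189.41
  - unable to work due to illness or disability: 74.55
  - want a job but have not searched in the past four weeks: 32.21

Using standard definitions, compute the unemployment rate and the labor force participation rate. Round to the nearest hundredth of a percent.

Unemployment rate ≈ 5.19%; labor force participation rate ≈ 61.32%.

Employed = 437.95 + 1,373.32 = 1,811.27 thousand.
Unemployed = 18.03 + 81.06 = 99.09 thousand (jobless and actively searching, or on temporary layoff).
Labor force = 1,811.27 + 99.09 = 1,910.36 thousand.
Not in labor force = 703.24 + 205.75 + 189.41 + 74.55 + 32.21 = 1,205.16 thousand (those not working and not actively searching are outside the labor force — including those who want a job but have given up searching).
Civilian working-age population = 1,910.36 + 1,205.16 = 3,115.52 thousand.
Unemployment rate = 99.09 / 1,910.36 = 5.19%.
Labor force participation rate = 1,910.36 / 3,115.52 = 61.32%.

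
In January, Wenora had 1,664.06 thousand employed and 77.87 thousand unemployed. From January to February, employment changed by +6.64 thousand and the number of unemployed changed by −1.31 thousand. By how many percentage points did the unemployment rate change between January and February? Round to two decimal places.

January: labor force = 1,664.06 + 77.87 = 1,741.93; u = 77.87/1,741.93 = 4.47%.
February: labor force = 1,670.70 + 76.56 = 1,747.26; u = 76.56/1,747.26 = 4.38%.
Change = 4.38% − 4.47% = −0.09 pp.

The unemployment rate changed by −0.09 percentage points.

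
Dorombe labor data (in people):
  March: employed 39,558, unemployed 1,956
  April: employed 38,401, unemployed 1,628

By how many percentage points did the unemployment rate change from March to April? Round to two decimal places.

March: labor force = 39,558 + 1,956 = 41,514; u = 1,956/41,514 = 4.71%.
April: labor force = 38,401 + 1,628 = 40,029; u = 1,628/40,029 = 4.07%.
Change = 4.07% − 4.71% = −0.64 pp.

The unemployment rate changed by −0.64 percentage points.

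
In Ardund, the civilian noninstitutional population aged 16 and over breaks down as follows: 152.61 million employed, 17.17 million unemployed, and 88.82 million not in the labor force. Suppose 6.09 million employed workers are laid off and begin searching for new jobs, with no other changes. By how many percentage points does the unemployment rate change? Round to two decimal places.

Initially, labor force = 152.61 + 17.17 = 169.78 million, so u = 17.17/169.78 = 10.11%.
After the change, employed falls and unemployed rises by 6.09; labor force unchanged → E = 146.52, U = 23.26, labor force = 169.78 million.
New unemployment rate = 23.26 / 169.78 = 13.70%.
Change = 13.70% − 10.11% = +3.59 percentage points.

The unemployment rate changes by +3.59 percentage points.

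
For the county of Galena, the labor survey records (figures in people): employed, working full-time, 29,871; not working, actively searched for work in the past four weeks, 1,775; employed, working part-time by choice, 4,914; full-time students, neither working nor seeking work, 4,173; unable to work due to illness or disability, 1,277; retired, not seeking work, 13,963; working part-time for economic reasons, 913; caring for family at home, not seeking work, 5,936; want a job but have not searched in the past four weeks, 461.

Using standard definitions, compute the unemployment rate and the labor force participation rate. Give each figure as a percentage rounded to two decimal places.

Unemployment rate ≈ 4.74%; labor force participation rate ≈ 59.21%.

Employed = 29,871 + 4,914 + 913 = 35,698 (anyone who worked, including part-time for economic reasons, counts as employed).
Unemployed = 1,775.
Labor force = 35,698 + 1,775 = 37,473.
Not in labor force = 4,173 + 1,277 + 13,963 + 5,936 + 461 = 25,810 (those not working and not actively searching are outside the labor force — including those who want a job but have given up searching).
Civilian working-age population = 37,473 + 25,810 = 63,283.
Unemployment rate = 1,775 / 37,473 = 4.74%.
Labor force participation rate = 37,473 / 63,283 = 59.21%.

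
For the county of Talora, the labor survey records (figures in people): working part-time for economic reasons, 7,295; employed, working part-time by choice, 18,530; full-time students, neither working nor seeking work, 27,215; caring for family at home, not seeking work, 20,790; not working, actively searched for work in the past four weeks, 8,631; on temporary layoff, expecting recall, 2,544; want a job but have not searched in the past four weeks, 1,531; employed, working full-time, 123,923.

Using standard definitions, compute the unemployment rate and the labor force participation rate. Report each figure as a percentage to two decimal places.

Employed = 7,295 + 18,530 + 123,923 = 149,748 (anyone who worked, including part-time for economic reasons, counts as employed).
Unemployed = 8,631 + 2,544 = 11,175 (jobless and actively searching, or on temporary layoff).
Labor force = 149,748 + 11,175 = 160,923.
Not in labor force = 27,215 + 20,790 + 1,531 = 49,536 (those not working and not actively searching are outside the labor force — including those who want a job but have given up searching).
Civilian working-age population = 160,923 + 49,536 = 210,459.
Unemployment rate = 11,175 / 160,923 = 6.94%.
Labor force participation rate = 160,923 / 210,459 = 76.46%.

Unemployment rate ≈ 6.94%; labor force participation rate ≈ 76.46%.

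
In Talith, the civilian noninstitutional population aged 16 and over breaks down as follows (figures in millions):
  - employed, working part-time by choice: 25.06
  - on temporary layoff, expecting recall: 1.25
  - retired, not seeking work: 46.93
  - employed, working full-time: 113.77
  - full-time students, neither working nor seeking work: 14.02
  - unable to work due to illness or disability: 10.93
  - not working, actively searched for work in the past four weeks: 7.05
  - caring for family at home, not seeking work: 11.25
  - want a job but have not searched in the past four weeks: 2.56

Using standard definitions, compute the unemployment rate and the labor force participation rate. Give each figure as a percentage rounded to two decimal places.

Employed = 25.06 + 113.77 = 138.83 million.
Unemployed = 1.25 + 7.05 = 8.30 million (jobless and actively searching, or on temporary layoff).
Labor force = 138.83 + 8.30 = 147.13 million.
Not in labor force = 46.93 + 14.02 + 10.93 + 11.25 + 2.56 = 85.69 million (those not working and not actively searching are outside the labor force — including those who want a job but have given up searching).
Civilian working-age population = 147.13 + 85.69 = 232.82 million.
Unemployment rate = 8.30 / 147.13 = 5.64%.
Labor force participation rate = 147.13 / 232.82 = 63.19%.

Unemployment rate ≈ 5.64%; labor force participation rate ≈ 63.19%.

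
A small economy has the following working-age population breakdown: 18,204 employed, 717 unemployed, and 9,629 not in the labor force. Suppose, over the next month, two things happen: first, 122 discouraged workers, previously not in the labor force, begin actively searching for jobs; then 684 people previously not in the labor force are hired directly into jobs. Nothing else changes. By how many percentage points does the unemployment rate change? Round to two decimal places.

Initially, labor force = 18,204 + 717 = 18,921, so u = 717/18,921 = 3.79%.
After the first change, unemployed and labor force both rise by 122 → E = 18,204, U = 839, labor force = 19,043.
After the second change, employed and labor force both rise by 684; unemployed unchanged → E = 18,888, U = 839, labor force = 19,727.
New unemployment rate = 839 / 19,727 = 4.25%.
Change = 4.25% − 3.79% = +0.46 percentage points.

The unemployment rate changes by +0.46 percentage points.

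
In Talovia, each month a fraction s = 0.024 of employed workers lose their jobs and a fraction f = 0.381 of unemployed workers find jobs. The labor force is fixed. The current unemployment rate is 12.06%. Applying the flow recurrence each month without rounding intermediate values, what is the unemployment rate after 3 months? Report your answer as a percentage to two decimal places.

Unemployment rate after three months ≈ 7.22%.

With a fixed labor force, u_{t+1} = u_t + s·(1−u_t) − f·u_t = u_t·(1−s−f) + s.
Here 1−s−f = 0.595 and s = 0.024.
u_1 = 0.120600 × 0.595 + 0.024 = 0.095757.
u_2 = 0.095757 × 0.595 + 0.024 = 0.080975.
u_3 = 0.080975 × 0.595 + 0.024 = 0.072180.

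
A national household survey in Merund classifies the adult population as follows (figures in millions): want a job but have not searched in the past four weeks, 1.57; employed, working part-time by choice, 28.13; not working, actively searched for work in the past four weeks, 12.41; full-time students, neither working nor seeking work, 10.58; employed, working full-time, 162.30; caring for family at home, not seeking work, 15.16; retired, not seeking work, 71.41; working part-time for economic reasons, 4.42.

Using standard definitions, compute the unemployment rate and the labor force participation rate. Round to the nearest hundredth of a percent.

Employed = 28.13 + 162.30 + 4.42 = 194.85 million (anyone who worked, including part-time for economic reasons, counts as employed).
Unemployed = 12.41 million.
Labor force = 194.85 + 12.41 = 207.26 million.
Not in labor force = 1.57 + 10.58 + 15.16 + 71.41 = 98.72 million (those not working and not actively searching are outside the labor force — including those who want a job but have given up searching).
Civilian working-age population = 207.26 + 98.72 = 305.98 million.
Unemployment rate = 12.41 / 207.26 = 5.99%.
Labor force participation rate = 207.26 / 305.98 = 67.74%.

Unemployment rate ≈ 5.99%; labor force participation rate ≈ 67.74%.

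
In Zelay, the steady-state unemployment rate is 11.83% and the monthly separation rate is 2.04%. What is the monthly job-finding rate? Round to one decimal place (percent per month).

From u* = s/(s+f): f = s·(1−u)/u.
f = 2.04 × (1 − 0.1183) / 0.1183 = 1.7987 / 0.1183 ≈ 15.2% per month.

Job-finding rate ≈ 15.2% per month.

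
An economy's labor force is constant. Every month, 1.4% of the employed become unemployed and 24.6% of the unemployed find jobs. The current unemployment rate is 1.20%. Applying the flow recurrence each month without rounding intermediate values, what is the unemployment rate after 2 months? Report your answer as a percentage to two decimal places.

Unemployment rate after two months ≈ 3.09%.

With a fixed labor force, u_{t+1} = u_t + s·(1−u_t) − f·u_t = u_t·(1−s−f) + s.
Here 1−s−f = 0.740 and s = 0.014.
u_1 = 0.012000 × 0.740 + 0.014 = 0.022880.
u_2 = 0.022880 × 0.740 + 0.014 = 0.030931.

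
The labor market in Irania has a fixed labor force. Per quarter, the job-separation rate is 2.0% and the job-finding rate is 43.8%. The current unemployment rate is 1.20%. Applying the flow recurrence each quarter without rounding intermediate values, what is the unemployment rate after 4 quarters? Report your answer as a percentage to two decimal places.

With a fixed labor force, u_{t+1} = u_t + s·(1−u_t) − f·u_t = u_t·(1−s−f) + s.
Here 1−s−f = 0.542 and s = 0.020.
u_1 = 0.012000 × 0.542 + 0.020 = 0.026504.
u_2 = 0.026504 × 0.542 + 0.020 = 0.034365.
u_3 = 0.034365 × 0.542 + 0.020 = 0.038626.
u_4 = 0.038626 × 0.542 + 0.020 = 0.040935.

Unemployment rate after four quarters ≈ 4.09%.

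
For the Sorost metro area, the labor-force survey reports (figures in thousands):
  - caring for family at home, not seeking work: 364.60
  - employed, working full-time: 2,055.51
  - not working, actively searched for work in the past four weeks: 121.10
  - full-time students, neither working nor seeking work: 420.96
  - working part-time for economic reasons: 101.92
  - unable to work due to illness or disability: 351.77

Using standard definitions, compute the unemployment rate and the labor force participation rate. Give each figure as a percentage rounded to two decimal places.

Employed = 2,055.51 + 101.92 = 2,157.43 thousand (anyone who worked, including part-time for economic reasons, counts as employed).
Unemployed = 121.10 thousand.
Labor force = 2,157.43 + 121.10 = 2,278.53 thousand.
Not in labor force = 364.60 + 420.96 + 351.77 = 1,137.33 thousand (those not working and not actively searching are outside the labor force).
Civilian working-age population = 2,278.53 + 1,137.33 = 3,415.86 thousand.
Unemployment rate = 121.10 / 2,278.53 = 5.31%.
Labor force participation rate = 2,278.53 / 3,415.86 = 66.70%.

Unemployment rate ≈ 5.31%; labor force participation rate ≈ 66.70%.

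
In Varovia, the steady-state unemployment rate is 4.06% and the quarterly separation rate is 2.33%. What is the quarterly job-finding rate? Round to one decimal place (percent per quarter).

Job-finding rate ≈ 55.1% per quarter.

From u* = s/(s+f): f = s·(1−u)/u.
f = 2.33 × (1 − 0.0406) / 0.0406 = 2.2354 / 0.0406 ≈ 55.1% per quarter.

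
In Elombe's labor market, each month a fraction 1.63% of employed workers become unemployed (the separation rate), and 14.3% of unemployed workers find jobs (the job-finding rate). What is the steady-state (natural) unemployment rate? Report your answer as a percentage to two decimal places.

Steady-state unemployment rate ≈ 10.23%.

At steady state the flows balance: s·E = f·U, so U/(E+U) = s/(s+f).
u* = 1.63 / (1.63 + 14.3) = 1.63 / 15.93 = 10.23%.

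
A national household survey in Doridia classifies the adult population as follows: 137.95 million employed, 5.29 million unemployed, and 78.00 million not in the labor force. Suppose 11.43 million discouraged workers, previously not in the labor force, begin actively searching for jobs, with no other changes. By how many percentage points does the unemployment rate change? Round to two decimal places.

The unemployment rate changes by +7.12 percentage points.

Initially, labor force = 137.95 + 5.29 = 143.24 million, so u = 5.29/143.24 = 3.69%.
After the change, unemployed and labor force both rise by 11.43 → E = 137.95, U = 16.72, labor force = 154.67 million.
New unemployment rate = 16.72 / 154.67 = 10.81%.
Change = 10.81% − 3.69% = +7.12 percentage points.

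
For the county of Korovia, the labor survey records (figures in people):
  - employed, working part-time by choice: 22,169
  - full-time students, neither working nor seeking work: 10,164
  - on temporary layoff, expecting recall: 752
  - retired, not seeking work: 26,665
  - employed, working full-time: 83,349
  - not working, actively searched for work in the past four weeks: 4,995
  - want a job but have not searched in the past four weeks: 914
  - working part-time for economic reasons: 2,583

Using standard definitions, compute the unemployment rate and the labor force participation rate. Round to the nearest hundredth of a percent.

Employed = 22,169 + 83,349 + 2,583 = 108,101 (anyone who worked, including part-time for economic reasons, counts as employed).
Unemployed = 752 + 4,995 = 5,747 (jobless and actively searching, or on temporary layoff).
Labor force = 108,101 + 5,747 = 113,848.
Not in labor force = 10,164 + 26,665 + 914 = 37,743 (those not working and not actively searching are outside the labor force — including those who want a job but have given up searching).
Civilian working-age population = 113,848 + 37,743 = 151,591.
Unemployment rate = 5,747 / 113,848 = 5.05%.
Labor force participation rate = 113,848 / 151,591 = 75.10%.

Unemployment rate ≈ 5.05%; labor force participation rate ≈ 75.10%.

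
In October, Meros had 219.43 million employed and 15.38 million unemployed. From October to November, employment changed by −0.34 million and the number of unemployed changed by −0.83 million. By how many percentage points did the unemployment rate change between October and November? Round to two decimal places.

The unemployment rate changed by −0.32 percentage points.

October: labor force = 219.43 + 15.38 = 234.81; u = 15.38/234.81 = 6.55%.
November: labor force = 219.09 + 14.55 = 233.64; u = 14.55/233.64 = 6.23%.
Change = 6.23% − 6.55% = −0.32 pp.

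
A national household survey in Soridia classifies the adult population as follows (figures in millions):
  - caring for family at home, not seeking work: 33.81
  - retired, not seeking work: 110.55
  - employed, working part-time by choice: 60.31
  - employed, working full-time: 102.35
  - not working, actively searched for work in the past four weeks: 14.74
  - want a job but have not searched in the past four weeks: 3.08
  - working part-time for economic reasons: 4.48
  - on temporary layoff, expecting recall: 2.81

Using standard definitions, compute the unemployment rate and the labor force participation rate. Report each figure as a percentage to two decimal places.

Employed = 60.31 + 102.35 + 4.48 = 167.14 million (anyone who worked, including part-time for economic reasons, counts as employed).
Unemployed = 14.74 + 2.81 = 17.55 million (jobless and actively searching, or on temporary layoff).
Labor force = 167.14 + 17.55 = 184.69 million.
Not in labor force = 33.81 + 110.55 + 3.08 = 147.44 million (those not working and not actively searching are outside the labor force — including those who want a job but have given up searching).
Civilian working-age population = 184.69 + 147.44 = 332.13 million.
Unemployment rate = 17.55 / 184.69 = 9.50%.
Labor force participation rate = 184.69 / 332.13 = 55.61%.

Unemployment rate ≈ 9.50%; labor force participation rate ≈ 55.61%.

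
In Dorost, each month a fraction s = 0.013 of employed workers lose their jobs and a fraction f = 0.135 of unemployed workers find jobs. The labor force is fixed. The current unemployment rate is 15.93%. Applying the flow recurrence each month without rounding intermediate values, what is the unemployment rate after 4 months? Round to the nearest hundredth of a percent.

With a fixed labor force, u_{t+1} = u_t + s·(1−u_t) − f·u_t = u_t·(1−s−f) + s.
Here 1−s−f = 0.852 and s = 0.013.
u_1 = 0.159300 × 0.852 + 0.013 = 0.148724.
u_2 = 0.148724 × 0.852 + 0.013 = 0.139713.
u_3 = 0.139713 × 0.852 + 0.013 = 0.132035.
u_4 = 0.132035 × 0.852 + 0.013 = 0.125494.

Unemployment rate after four months ≈ 12.55%.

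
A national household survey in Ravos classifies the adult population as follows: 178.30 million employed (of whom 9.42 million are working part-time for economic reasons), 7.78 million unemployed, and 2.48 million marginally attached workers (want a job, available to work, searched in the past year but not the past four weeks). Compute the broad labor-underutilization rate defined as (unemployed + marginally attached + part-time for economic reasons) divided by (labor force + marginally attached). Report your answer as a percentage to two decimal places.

Broad underutilization rate ≈ 10.44%.

Labor force = 178.30 + 7.78 = 186.08 million.
Numerator = 7.78 + 2.48 + 9.42 = 19.68 million.
Denominator = 186.08 + 2.48 = 188.56 million.
Broad rate = 19.68 / 188.56 = 10.44%.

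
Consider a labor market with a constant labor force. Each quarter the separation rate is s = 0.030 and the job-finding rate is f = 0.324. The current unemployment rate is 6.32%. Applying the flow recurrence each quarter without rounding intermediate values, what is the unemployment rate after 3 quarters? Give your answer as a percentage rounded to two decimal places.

Unemployment rate after three quarters ≈ 7.89%.

With a fixed labor force, u_{t+1} = u_t + s·(1−u_t) − f·u_t = u_t·(1−s−f) + s.
Here 1−s−f = 0.646 and s = 0.030.
u_1 = 0.063200 × 0.646 + 0.030 = 0.070827.
u_2 = 0.070827 × 0.646 + 0.030 = 0.075754.
u_3 = 0.075754 × 0.646 + 0.030 = 0.078937.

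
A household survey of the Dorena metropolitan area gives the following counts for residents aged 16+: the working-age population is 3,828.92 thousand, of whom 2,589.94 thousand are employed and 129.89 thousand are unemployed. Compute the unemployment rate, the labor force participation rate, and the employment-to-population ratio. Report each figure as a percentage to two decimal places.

Unemployment rate ≈ 4.78%; labor force participation rate ≈ 71.03%; employment-population ratio ≈ 67.64%.

Labor force = employed + unemployed = 2,589.94 + 129.89 = 2,719.83 thousand.
Unemployment rate = 129.89 / 2,719.83 = 4.78%.
Labor force participation rate = 2,719.83 / 3,828.92 = 71.03%.
Employment-population ratio = 2,589.94 / 3,828.92 = 67.64%.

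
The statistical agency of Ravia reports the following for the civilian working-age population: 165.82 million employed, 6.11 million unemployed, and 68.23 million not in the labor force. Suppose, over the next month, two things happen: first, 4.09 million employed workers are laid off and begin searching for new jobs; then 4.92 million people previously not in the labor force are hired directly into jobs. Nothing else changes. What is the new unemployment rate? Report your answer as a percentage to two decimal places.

New unemployment rate ≈ 5.77%.

Initially, labor force = 165.82 + 6.11 = 171.93 million, so u = 6.11/171.93 = 3.55%.
After the first change, employed falls and unemployed rises by 4.09; labor force unchanged → E = 161.73, U = 10.20, labor force = 171.93 million.
After the second change, employed and labor force both rise by 4.92; unemployed unchanged → E = 166.65, U = 10.20, labor force = 176.85 million.
New unemployment rate = 10.20 / 176.85 = 5.77%.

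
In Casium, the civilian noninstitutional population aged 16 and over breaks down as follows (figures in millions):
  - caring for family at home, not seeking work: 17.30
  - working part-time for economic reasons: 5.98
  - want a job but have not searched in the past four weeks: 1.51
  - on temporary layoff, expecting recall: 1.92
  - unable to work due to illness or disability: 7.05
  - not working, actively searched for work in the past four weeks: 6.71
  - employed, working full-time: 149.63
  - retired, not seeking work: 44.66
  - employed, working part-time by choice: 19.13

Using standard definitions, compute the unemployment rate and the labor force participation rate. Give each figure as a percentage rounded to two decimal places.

Unemployment rate ≈ 4.71%; labor force participation rate ≈ 72.22%.

Employed = 5.98 + 149.63 + 19.13 = 174.74 million (anyone who worked, including part-time for economic reasons, counts as employed).
Unemployed = 1.92 + 6.71 = 8.63 million (jobless and actively searching, or on temporary layoff).
Labor force = 174.74 + 8.63 = 183.37 million.
Not in labor force = 17.30 + 1.51 + 7.05 + 44.66 = 70.52 million (those not working and not actively searching are outside the labor force — including those who want a job but have given up searching).
Civilian working-age population = 183.37 + 70.52 = 253.89 million.
Unemployment rate = 8.63 / 183.37 = 4.71%.
Labor force participation rate = 183.37 / 253.89 = 72.22%.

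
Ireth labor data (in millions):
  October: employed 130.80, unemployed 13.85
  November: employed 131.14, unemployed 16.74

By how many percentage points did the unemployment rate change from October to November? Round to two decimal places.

October: labor force = 130.80 + 13.85 = 144.65; u = 13.85/144.65 = 9.57%.
November: labor force = 131.14 + 16.74 = 147.88; u = 16.74/147.88 = 11.32%.
Change = 11.32% − 9.57% = +1.75 pp.

The unemployment rate changed by +1.75 percentage points.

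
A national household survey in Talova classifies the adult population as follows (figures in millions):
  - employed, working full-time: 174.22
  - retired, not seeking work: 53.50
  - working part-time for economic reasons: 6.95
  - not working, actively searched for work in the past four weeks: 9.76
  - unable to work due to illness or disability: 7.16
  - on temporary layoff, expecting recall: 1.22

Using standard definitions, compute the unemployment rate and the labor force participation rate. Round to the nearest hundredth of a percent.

Unemployment rate ≈ 5.71%; labor force participation rate ≈ 76.01%.

Employed = 174.22 + 6.95 = 181.17 million (anyone who worked, including part-time for economic reasons, counts as employed).
Unemployed = 9.76 + 1.22 = 10.98 million (jobless and actively searching, or on temporary layoff).
Labor force = 181.17 + 10.98 = 192.15 million.
Not in labor force = 53.50 + 7.16 = 60.66 million (those not working and not actively searching are outside the labor force).
Civilian working-age population = 192.15 + 60.66 = 252.81 million.
Unemployment rate = 10.98 / 192.15 = 5.71%.
Labor force participation rate = 192.15 / 252.81 = 76.01%.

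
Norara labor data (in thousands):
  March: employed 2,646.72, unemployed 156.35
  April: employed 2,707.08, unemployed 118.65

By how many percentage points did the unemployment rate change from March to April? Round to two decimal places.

March: labor force = 2,646.72 + 156.35 = 2,803.07; u = 156.35/2,803.07 = 5.58%.
April: labor force = 2,707.08 + 118.65 = 2,825.73; u = 118.65/2,825.73 = 4.20%.
Change = 4.20% − 5.58% = −1.38 pp.

The unemployment rate changed by −1.38 percentage points.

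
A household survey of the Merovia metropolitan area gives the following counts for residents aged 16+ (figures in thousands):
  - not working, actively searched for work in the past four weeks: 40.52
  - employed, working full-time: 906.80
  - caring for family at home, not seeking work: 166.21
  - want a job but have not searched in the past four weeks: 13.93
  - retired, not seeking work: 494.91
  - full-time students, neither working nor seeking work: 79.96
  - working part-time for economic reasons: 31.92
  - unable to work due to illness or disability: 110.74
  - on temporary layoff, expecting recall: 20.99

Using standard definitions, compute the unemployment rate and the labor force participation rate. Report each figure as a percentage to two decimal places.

Employed = 906.80 + 31.92 = 938.72 thousand (anyone who worked, including part-time for economic reasons, counts as employed).
Unemployed = 40.52 + 20.99 = 61.51 thousand (jobless and actively searching, or on temporary layoff).
Labor force = 938.72 + 61.51 = 1,000.23 thousand.
Not in labor force = 166.21 + 13.93 + 494.91 + 79.96 + 110.74 = 865.75 thousand (those not working and not actively searching are outside the labor force — including those who want a job but have given up searching).
Civilian working-age population = 1,000.23 + 865.75 = 1,865.98 thousand.
Unemployment rate = 61.51 / 1,000.23 = 6.15%.
Labor force participation rate = 1,000.23 / 1,865.98 = 53.60%.

Unemployment rate ≈ 6.15%; labor force participation rate ≈ 53.60%.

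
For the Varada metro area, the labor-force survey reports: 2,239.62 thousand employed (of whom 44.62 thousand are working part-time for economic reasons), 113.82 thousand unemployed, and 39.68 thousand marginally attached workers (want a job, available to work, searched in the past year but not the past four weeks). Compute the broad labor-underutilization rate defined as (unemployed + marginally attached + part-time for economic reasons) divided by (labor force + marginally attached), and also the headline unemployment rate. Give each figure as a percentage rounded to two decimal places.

Labor force = 2,239.62 + 113.82 = 2,353.44 thousand.
Numerator = 113.82 + 39.68 + 44.62 = 198.12 thousand.
Denominator = 2,353.44 + 39.68 = 2,393.12 thousand.
Broad rate = 198.12 / 2,393.12 = 8.28%.
Headline unemployment rate = 113.82 / 2,353.44 = 4.84%.

Broad underutilization rate ≈ 8.28%; headline unemployment rate ≈ 4.84%.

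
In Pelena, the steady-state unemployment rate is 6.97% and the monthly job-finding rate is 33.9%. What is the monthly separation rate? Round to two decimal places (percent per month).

Separation rate ≈ 2.54% per month.

From u* = s/(s+f): s = u·f/(1−u).
s = 0.0697 × 33.9 / (1 − 0.0697) = 2.3628 / 0.9303 ≈ 2.54% per month.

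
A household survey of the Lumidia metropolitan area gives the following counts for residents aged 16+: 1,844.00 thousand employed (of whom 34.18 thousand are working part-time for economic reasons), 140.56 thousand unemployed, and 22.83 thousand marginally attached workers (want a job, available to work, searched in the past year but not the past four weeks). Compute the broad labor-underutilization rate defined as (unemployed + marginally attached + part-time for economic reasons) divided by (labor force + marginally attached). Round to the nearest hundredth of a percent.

Broad underutilization rate ≈ 9.84%.

Labor force = 1,844.00 + 140.56 = 1,984.56 thousand.
Numerator = 140.56 + 22.83 + 34.18 = 197.57 thousand.
Denominator = 1,984.56 + 22.83 = 2,007.39 thousand.
Broad rate = 197.57 / 2,007.39 = 9.84%.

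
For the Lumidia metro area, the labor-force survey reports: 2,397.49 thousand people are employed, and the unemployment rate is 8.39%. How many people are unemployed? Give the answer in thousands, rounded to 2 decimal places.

About 219.57 thousand are unemployed.

Let U be the number unemployed. The labor force is E + U, and U/(E+U) = 0.0839.
So U = 0.0839 × 2,397.49 / (1 − 0.0839) = 201.1494 / 0.9161 ≈ 219.57 thousand.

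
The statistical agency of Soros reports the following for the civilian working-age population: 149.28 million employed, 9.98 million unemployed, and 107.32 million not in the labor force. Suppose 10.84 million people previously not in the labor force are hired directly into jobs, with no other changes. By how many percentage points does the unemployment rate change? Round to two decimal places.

The unemployment rate changes by −0.40 percentage points.

Initially, labor force = 149.28 + 9.98 = 159.26 million, so u = 9.98/159.26 = 6.27%.
After the change, employed and labor force both rise by 10.84; unemployed unchanged → E = 160.12, U = 9.98, labor force = 170.10 million.
New unemployment rate = 9.98 / 170.10 = 5.87%.
Change = 5.87% − 6.27% = −0.40 percentage points.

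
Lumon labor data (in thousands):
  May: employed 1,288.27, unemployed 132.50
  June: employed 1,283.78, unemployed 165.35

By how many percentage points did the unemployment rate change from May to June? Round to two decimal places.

The unemployment rate changed by +2.08 percentage points.

May: labor force = 1,288.27 + 132.50 = 1,420.77; u = 132.50/1,420.77 = 9.33%.
June: labor force = 1,283.78 + 165.35 = 1,449.13; u = 165.35/1,449.13 = 11.41%.
Change = 11.41% − 9.33% = +2.08 pp.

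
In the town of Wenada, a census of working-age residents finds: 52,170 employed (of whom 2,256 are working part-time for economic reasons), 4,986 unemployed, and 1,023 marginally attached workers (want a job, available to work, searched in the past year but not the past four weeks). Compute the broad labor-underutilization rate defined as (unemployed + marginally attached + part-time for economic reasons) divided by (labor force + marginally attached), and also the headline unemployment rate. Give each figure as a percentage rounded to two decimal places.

Broad underutilization rate ≈ 14.21%; headline unemployment rate ≈ 8.72%.

Labor force = 52,170 + 4,986 = 57,156.
Numerator = 4,986 + 1,023 + 2,256 = 8,265.
Denominator = 57,156 + 1,023 = 58,179.
Broad rate = 8,265 / 58,179 = 14.21%.
Headline unemployment rate = 4,986 / 57,156 = 8.72%.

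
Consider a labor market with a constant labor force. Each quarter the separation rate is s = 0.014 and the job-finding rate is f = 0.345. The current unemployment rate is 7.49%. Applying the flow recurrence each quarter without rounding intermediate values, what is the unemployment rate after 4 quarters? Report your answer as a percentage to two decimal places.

Unemployment rate after four quarters ≈ 4.51%.

With a fixed labor force, u_{t+1} = u_t + s·(1−u_t) − f·u_t = u_t·(1−s−f) + s.
Here 1−s−f = 0.641 and s = 0.014.
u_1 = 0.074900 × 0.641 + 0.014 = 0.062011.
u_2 = 0.062011 × 0.641 + 0.014 = 0.053749.
u_3 = 0.053749 × 0.641 + 0.014 = 0.048453.
u_4 = 0.048453 × 0.641 + 0.014 = 0.045058.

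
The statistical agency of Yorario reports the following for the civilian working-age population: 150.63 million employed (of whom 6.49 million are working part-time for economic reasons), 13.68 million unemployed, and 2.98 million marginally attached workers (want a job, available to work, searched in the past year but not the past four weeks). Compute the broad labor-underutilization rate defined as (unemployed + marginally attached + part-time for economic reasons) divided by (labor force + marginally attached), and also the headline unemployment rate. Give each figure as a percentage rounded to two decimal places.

Labor force = 150.63 + 13.68 = 164.31 million.
Numerator = 13.68 + 2.98 + 6.49 = 23.15 million.
Denominator = 164.31 + 2.98 = 167.29 million.
Broad rate = 23.15 / 167.29 = 13.84%.
Headline unemployment rate = 13.68 / 164.31 = 8.33%.

Broad underutilization rate ≈ 13.84%; headline unemployment rate ≈ 8.33%.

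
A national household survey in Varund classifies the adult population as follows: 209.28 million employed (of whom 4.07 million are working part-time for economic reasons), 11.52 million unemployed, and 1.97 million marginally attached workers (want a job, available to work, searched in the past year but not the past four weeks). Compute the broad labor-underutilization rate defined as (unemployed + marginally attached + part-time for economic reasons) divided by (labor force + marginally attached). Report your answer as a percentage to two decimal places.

Labor force = 209.28 + 11.52 = 220.80 million.
Numerator = 11.52 + 1.97 + 4.07 = 17.56 million.
Denominator = 220.80 + 1.97 = 222.77 million.
Broad rate = 17.56 / 222.77 = 7.88%.

Broad underutilization rate ≈ 7.88%.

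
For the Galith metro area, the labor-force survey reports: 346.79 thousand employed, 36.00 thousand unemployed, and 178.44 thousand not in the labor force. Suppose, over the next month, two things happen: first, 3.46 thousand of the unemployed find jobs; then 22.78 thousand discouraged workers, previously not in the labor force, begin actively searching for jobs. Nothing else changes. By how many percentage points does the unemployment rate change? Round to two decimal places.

Initially, labor force = 346.79 + 36.00 = 382.79 thousand, so u = 36.00/382.79 = 9.40%.
After the first change, unemployed falls and employed rises by 3.46; labor force unchanged → E = 350.25, U = 32.54, labor force = 382.79 thousand.
After the second change, unemployed and labor force both rise by 22.78 → E = 350.25, U = 55.32, labor force = 405.57 thousand.
New unemployment rate = 55.32 / 405.57 = 13.64%.
Change = 13.64% − 9.40% = +4.24 percentage points.

The unemployment rate changes by +4.24 percentage points.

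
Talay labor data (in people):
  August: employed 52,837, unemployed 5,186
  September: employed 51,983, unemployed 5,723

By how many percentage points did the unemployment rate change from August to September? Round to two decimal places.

August: labor force = 52,837 + 5,186 = 58,023; u = 5,186/58,023 = 8.94%.
September: labor force = 51,983 + 5,723 = 57,706; u = 5,723/57,706 = 9.92%.
Change = 9.92% − 8.94% = +0.98 pp.

The unemployment rate changed by +0.98 percentage points.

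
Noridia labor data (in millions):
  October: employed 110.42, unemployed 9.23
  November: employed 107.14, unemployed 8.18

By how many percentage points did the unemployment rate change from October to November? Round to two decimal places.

October: labor force = 110.42 + 9.23 = 119.65; u = 9.23/119.65 = 7.71%.
November: labor force = 107.14 + 8.18 = 115.32; u = 8.18/115.32 = 7.09%.
Change = 7.09% − 7.71% = −0.62 pp.

The unemployment rate changed by −0.62 percentage points.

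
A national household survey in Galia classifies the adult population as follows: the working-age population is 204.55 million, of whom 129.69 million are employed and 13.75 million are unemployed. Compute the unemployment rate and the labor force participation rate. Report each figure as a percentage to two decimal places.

Unemployment rate ≈ 9.59%; labor force participation rate ≈ 70.12%.

Labor force = employed + unemployed = 129.69 + 13.75 = 143.44 million.
Unemployment rate = 13.75 / 143.44 = 9.59%.
Labor force participation rate = 143.44 / 204.55 = 70.12%.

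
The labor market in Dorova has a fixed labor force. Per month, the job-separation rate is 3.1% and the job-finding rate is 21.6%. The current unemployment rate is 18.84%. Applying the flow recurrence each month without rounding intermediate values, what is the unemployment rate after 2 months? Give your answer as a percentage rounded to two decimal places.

With a fixed labor force, u_{t+1} = u_t + s·(1−u_t) − f·u_t = u_t·(1−s−f) + s.
Here 1−s−f = 0.753 and s = 0.031.
u_1 = 0.188400 × 0.753 + 0.031 = 0.172865.
u_2 = 0.172865 × 0.753 + 0.031 = 0.161167.

Unemployment rate after two months ≈ 16.12%.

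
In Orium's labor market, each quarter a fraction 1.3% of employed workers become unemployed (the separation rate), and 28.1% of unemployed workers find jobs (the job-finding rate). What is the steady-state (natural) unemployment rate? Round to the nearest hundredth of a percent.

Steady-state unemployment rate ≈ 4.42%.

At steady state the flows balance: s·E = f·U, so U/(E+U) = s/(s+f).
u* = 1.3 / (1.3 + 28.1) = 1.3 / 29.40 = 4.42%.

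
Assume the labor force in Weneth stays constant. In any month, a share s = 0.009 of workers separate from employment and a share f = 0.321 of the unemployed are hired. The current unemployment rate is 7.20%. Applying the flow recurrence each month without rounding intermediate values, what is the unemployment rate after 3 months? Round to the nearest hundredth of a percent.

With a fixed labor force, u_{t+1} = u_t + s·(1−u_t) − f·u_t = u_t·(1−s−f) + s.
Here 1−s−f = 0.670 and s = 0.009.
u_1 = 0.072000 × 0.670 + 0.009 = 0.057240.
u_2 = 0.057240 × 0.670 + 0.009 = 0.047351.
u_3 = 0.047351 × 0.670 + 0.009 = 0.040725.

Unemployment rate after three months ≈ 4.07%.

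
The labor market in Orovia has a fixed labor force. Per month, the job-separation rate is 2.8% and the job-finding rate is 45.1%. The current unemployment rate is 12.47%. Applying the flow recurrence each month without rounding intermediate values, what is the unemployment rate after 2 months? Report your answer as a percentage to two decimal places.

With a fixed labor force, u_{t+1} = u_t + s·(1−u_t) − f·u_t = u_t·(1−s−f) + s.
Here 1−s−f = 0.521 and s = 0.028.
u_1 = 0.124700 × 0.521 + 0.028 = 0.092969.
u_2 = 0.092969 × 0.521 + 0.028 = 0.076437.

Unemployment rate after two months ≈ 7.64%.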